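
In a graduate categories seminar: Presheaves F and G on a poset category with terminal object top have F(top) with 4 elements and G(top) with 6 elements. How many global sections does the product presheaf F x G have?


Global sections of a presheaf on a poset with terminal top satisfy
Gamma(H) ~ H(top). Presheaves admit pointwise products, so
(F x G)(top) = F(top) x G(top) (Cartesian product).
|Gamma(F x G)| = |F(top)| * |G(top)| = 4 * 6 = 24.

24


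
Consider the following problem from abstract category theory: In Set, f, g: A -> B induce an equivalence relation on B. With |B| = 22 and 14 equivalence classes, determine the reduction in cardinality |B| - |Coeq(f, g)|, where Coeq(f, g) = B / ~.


The coequalizer Coeq(f, g) = B / ~ has one element per equivalence class.
|B| = 22, |Coeq(f, g)| = 14.
|B| - |Coeq(f, g)| = 22 - 14 = 8.

8


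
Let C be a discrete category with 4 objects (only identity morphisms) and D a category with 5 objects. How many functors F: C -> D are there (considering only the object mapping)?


A functor from a discrete category C to D is determined by
where each object maps. Each of the 4 objects of C can map
to any of the 5 objects of D independently.
Number of functors = 5^4 = 625

625


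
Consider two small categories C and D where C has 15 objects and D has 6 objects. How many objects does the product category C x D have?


The product category C x D has objects that are pairs (c, d).
Number of pairs = |Ob(C)| * |Ob(D)| = 15 * 6 = 90

90


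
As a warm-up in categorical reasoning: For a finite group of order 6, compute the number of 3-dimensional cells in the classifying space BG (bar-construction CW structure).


In the bar-construction CW model of BG, the n-cells are indexed by
n-tuples [g_1|...|g_n] of non-identity elements of G (degenerate
simplices with some g_i = e do not contribute cells), so there are
(|G| - 1)^n n-cells.
For dim = 3 with |G| = 6:
cells = (6 - 1)^3 = 5^3 = 125

125


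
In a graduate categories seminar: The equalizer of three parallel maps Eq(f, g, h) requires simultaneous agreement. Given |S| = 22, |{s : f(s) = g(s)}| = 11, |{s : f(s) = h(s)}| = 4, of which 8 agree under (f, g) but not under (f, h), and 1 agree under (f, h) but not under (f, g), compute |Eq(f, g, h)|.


Eq(f, g, h) is the triple-agreement set: points in S where all three
maps take the same value. Using inclusion-exclusion on the pairwise data:
Pair (f, g) agrees on 11 points; pair (f, h) on 4 points.
Points agreeing under (f, g) but not (f, h) = 8; under (f, h) but not (f, g) = 1.
Triple-agreement = agreement-in-(f, g) minus points that agree under (f, g) but not (f, h):
|Eq(f, g, h)| = 11 - 8 = 3
(cross-check via (f, h): 4 - 1 = 3.)

3


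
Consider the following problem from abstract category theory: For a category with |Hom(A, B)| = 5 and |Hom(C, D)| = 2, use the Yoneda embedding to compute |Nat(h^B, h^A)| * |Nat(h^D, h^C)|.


By the Yoneda lemma, Nat(h^B, h^A) is isomorphic to Hom(A, B),
so |Nat(h^B, h^A)| = |Hom(A, B)| and |Nat(h^D, h^C)| = |Hom(C, D)|.
|Hom(A, B)| = 5, |Hom(C, D)| = 2.
|Nat(h^B, h^A) x Nat(h^D, h^C)| = 5 * 2 = 10

10


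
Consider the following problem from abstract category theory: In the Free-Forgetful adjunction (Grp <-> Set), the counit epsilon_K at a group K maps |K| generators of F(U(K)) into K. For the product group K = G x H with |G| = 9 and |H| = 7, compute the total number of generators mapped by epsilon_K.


The counit epsilon_K: F(U(K)) -> K of the Free-Forgetful adjunction
maps |K| generators of F(U(K)) into K. For K = G x H (the product group),
|G x H| = |G| * |H|.
Total generators mapped = 9 * 7 = 63.

63


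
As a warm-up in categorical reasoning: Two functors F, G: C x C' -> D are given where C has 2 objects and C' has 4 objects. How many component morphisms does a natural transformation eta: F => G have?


A natural transformation eta: F => G assigns one component morphism per
object of the domain category.
The domain is the product category C x C', so
|Ob(C x C')| = |Ob(C)| * |Ob(C')| = 2 * 4 = 8.
Therefore eta has 8 component morphisms.

8


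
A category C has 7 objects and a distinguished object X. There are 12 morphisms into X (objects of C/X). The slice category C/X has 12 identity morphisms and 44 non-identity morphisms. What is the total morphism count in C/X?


In the slice category C/X, objects are morphisms to X.
Identity morphisms: 12 (one per object of C/X).
Non-identity morphisms: 44.
Total = 12 + 44 = 56

56


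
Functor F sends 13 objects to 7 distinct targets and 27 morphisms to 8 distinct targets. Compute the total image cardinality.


The image of F consists of distinct objects and distinct morphisms.
|Im(F)| on objects = 7
|Im(F)| on morphisms = 8
Total image cardinality = 7 + 8 = 15

15


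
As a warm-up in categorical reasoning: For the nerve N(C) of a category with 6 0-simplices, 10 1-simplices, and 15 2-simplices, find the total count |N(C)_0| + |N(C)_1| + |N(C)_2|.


The 2-skeleton of the nerve N(C) consists of simplices in dimensions 0, 1, 2:
  |N(C)_0| = 6 (objects)
  |N(C)_1| = 10 (morphisms)
  |N(C)_2| = 15 (composable pairs)
Total = 6 + 10 + 15 = 31

31


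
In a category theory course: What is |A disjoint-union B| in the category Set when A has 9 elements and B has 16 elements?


In Set, the coproduct A + B is the disjoint union.
|A + B| = |A| + |B| = 9 + 16 = 25

25


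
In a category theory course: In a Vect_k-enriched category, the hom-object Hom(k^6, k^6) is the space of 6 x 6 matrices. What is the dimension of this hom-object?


In Vect-enriched categories, Hom(k^n, k^m) is the space of m x n matrices.
dim(Hom(k^6, k^6)) = 6 * 6 = 36

36


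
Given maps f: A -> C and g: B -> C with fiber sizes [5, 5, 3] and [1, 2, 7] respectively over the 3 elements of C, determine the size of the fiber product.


The pullback A x_C B consists of pairs (a, b) with f(a) = g(b).
For each element c in C, the fiber product has |f^-1(c)| * |g^-1(c)| elements.
Summing over C: 5 * 1 + 5 * 2 + 3 * 7
= 5 + 10 + 21 = 36

36


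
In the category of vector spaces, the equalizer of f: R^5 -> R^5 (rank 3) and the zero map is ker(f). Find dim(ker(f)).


The equalizer of f and the zero map is ker(f).
By the rank-nullity theorem: dim(ker(f)) = dim(domain) - rank(f).
dim(ker(f)) = 5 - 3 = 2

2


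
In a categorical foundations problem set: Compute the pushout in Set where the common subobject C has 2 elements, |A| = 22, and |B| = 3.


The pushout A +_C B identifies the images of C in A and B.
|A +_C B| = |A| + |B| - |C| (for injections).
= 22 + 3 - 2 = 23

23


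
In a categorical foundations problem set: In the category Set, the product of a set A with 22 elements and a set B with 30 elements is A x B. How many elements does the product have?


In Set, the product A x B is the Cartesian product.
By the universal property, |A x B| = |A| * |B|.
|A x B| = 22 * 30 = 660

660


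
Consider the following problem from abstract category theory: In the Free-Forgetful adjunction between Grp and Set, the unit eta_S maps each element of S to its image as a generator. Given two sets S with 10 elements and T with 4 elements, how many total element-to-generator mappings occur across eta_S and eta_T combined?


The unit eta_X: X -> U(F(X)) of the Free-Forgetful adjunction
maps each element of X to a generator of F(X). For X = S + T (disjoint
union in Set), |S + T| = |S| + |T|.
Total mappings = 10 + 4 = 14.

14


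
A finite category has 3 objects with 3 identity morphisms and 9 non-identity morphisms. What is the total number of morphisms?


Each object has an identity morphism, giving 3 identities.
Adding the 9 non-identity morphisms:
Total = 3 + 9 = 12

12


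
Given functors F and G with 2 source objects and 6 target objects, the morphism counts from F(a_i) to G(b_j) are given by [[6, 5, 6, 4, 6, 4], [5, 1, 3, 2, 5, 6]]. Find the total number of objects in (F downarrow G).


Objects of (F downarrow G) are triples (a, b, h: F(a)->G(b)).
The count equals the sum of all entries in the hom-matrix.
sum(row 0) = 31
sum(row 1) = 22
Grand total = 53

53


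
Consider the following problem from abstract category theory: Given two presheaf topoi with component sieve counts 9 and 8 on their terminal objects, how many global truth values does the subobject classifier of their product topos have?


In a product of presheaf topoi E_1 x E_2, the subobject classifier
is Omega = Omega_1 x Omega_2 (componentwise), so
|Omega(top)| = |Omega_1(top_1)| * |Omega_2(top_2)|.
= 9 * 8 = 72.

72


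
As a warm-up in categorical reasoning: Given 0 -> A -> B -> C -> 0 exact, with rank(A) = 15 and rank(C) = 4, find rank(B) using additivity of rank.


For a short exact sequence 0 -> A -> B -> C -> 0,
rank is additive: rank(B) = rank(A) + rank(C).
rank(B) = 15 + 4 = 19

19


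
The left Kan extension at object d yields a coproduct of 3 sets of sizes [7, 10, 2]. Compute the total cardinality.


Pointwise, the left Kan extension (Lan_F H)(d) is the colimit, indexed
by the comma category (F downarrow d), of H composed with the
projection (F downarrow d) -> C. Here that colimit is given
as a coproduct (disjoint union) of sets, so its cardinality is the
sum of the sizes of the summands.
Coproduct of sets with sizes: 7 + 10 + 2
= 19

19


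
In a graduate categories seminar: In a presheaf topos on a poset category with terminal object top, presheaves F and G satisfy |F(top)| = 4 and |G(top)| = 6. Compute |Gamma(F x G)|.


Global sections of a presheaf on a poset with terminal top satisfy
Gamma(H) ~ H(top). Presheaves admit pointwise products, so
(F x G)(top) = F(top) x G(top) (Cartesian product).
|Gamma(F x G)| = |F(top)| * |G(top)| = 4 * 6 = 24.

24


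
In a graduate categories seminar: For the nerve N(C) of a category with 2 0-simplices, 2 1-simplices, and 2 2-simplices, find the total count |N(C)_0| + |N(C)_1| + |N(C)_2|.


The 2-skeleton of the nerve N(C) consists of simplices in dimensions 0, 1, 2:
  |N(C)_0| = 2 (objects)
  |N(C)_1| = 2 (morphisms)
  |N(C)_2| = 2 (composable pairs)
Total = 2 + 2 + 2 = 6

6


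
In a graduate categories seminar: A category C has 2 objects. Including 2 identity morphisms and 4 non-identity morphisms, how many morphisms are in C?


Each object has an identity morphism, giving 2 identities.
Adding the 4 non-identity morphisms:
Total = 2 + 4 = 6

6


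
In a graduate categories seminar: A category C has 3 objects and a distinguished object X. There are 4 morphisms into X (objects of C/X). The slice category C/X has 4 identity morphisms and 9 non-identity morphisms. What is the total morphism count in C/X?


In the slice category C/X, objects are morphisms to X.
Identity morphisms: 4 (one per object of C/X).
Non-identity morphisms: 9.
Total = 4 + 9 = 13

13


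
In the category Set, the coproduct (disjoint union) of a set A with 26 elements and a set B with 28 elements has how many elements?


In Set, the coproduct A + B is the disjoint union.
|A + B| = |A| + |B| = 26 + 28 = 54

54


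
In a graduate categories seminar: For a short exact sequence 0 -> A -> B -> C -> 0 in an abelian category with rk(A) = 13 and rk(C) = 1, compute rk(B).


For a short exact sequence 0 -> A -> B -> C -> 0,
rank is additive: rank(B) = rank(A) + rank(C).
rank(B) = 13 + 1 = 14

14


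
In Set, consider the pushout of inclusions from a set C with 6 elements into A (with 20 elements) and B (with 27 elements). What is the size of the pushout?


The pushout A +_C B identifies the images of C in A and B.
|A +_C B| = |A| + |B| - |C| (for injections).
= 20 + 27 - 6 = 41

41


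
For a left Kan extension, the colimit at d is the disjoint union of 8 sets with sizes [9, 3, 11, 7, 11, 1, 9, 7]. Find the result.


Pointwise, the left Kan extension (Lan_F H)(d) is the colimit, indexed
by the comma category (F downarrow d), of H composed with the
projection (F downarrow d) -> C. Here that colimit is given
as a coproduct (disjoint union) of sets, so its cardinality is the
sum of the sizes of the summands.
Coproduct of sets with sizes: 9 + 3 + 11 + 7 + 11 + 1 + 9 + 7
= 58

58


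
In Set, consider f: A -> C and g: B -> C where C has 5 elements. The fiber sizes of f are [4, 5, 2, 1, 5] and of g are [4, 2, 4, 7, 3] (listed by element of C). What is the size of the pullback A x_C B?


The pullback A x_C B consists of pairs (a, b) with f(a) = g(b).
For each element c in C, the fiber product has |f^-1(c)| * |g^-1(c)| elements.
Summing over C: 4 * 4 + 5 * 2 + 2 * 4 + 1 * 7 + 5 * 3
= 16 + 10 + 8 + 7 + 15 = 56

56


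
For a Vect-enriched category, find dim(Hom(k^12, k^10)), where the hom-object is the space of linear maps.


In Vect-enriched categories, Hom(k^n, k^m) is the space of m x n matrices.
dim(Hom(k^12, k^10)) = 10 * 12 = 120

120


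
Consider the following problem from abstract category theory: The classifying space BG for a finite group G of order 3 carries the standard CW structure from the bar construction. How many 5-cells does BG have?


In the bar-construction CW model of BG, the n-cells are indexed by
n-tuples [g_1|...|g_n] of non-identity elements of G (degenerate
simplices with some g_i = e do not contribute cells), so there are
(|G| - 1)^n n-cells.
For dim = 5 with |G| = 3:
cells = (3 - 1)^5 = 2^5 = 32

32


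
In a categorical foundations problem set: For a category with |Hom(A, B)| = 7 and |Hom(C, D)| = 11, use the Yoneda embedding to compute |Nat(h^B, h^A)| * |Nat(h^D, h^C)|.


By the Yoneda lemma, Nat(h^B, h^A) is isomorphic to Hom(A, B),
so |Nat(h^B, h^A)| = |Hom(A, B)| and |Nat(h^D, h^C)| = |Hom(C, D)|.
|Hom(A, B)| = 7, |Hom(C, D)| = 11.
|Nat(h^B, h^A) x Nat(h^D, h^C)| = 7 * 11 = 77

77


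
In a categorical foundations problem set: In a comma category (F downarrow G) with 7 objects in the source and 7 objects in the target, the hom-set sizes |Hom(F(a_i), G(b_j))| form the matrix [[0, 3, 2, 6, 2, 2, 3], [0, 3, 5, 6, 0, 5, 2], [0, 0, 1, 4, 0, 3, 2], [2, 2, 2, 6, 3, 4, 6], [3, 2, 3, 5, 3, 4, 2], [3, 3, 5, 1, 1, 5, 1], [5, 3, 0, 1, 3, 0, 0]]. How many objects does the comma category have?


Objects of (F downarrow G) are triples (a, b, h: F(a)->G(b)).
The count equals the sum of all entries in the hom-matrix.
sum(row 0) = 18
sum(row 1) = 21
sum(row 2) = 10
sum(row 3) = 25
sum(row 4) = 22
sum(row 5) = 19
sum(row 6) = 12
Grand total = 127

127


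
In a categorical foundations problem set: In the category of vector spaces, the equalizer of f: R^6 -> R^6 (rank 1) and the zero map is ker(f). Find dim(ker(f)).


The equalizer of f and the zero map is ker(f).
By the rank-nullity theorem: dim(ker(f)) = dim(domain) - rank(f).
dim(ker(f)) = 6 - 1 = 5

5


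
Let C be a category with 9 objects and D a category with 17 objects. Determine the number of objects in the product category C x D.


The product category C x D has objects that are pairs (c, d).
Number of pairs = |Ob(C)| * |Ob(D)| = 9 * 17 = 153

153


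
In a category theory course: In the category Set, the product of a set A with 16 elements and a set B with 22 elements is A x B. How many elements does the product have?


In Set, the product A x B is the Cartesian product.
By the universal property, |A x B| = |A| * |B|.
|A x B| = 16 * 22 = 352

352


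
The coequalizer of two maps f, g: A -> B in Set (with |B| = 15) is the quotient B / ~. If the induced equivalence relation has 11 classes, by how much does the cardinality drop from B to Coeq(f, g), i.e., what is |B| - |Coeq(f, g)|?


The coequalizer Coeq(f, g) = B / ~ has one element per equivalence class.
|B| = 15, |Coeq(f, g)| = 11.
|B| - |Coeq(f, g)| = 15 - 11 = 4.

4


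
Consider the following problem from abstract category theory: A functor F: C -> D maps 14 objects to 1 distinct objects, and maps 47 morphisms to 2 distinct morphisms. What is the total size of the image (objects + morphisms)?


The image of F consists of distinct objects and distinct morphisms.
|Im(F)| on objects = 1
|Im(F)| on morphisms = 2
Total image cardinality = 1 + 2 = 3

3


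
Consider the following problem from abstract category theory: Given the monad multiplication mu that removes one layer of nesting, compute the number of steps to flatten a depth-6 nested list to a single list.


Each application of mu: T^2 -> T removes one layer of nesting.
Starting at depth 6 (i.e., T^6(X)), we need to reach T(X).
Number of mu applications = 6 - 1 = 5

5


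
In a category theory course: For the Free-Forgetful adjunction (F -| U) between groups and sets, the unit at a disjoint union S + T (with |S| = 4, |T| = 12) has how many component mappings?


The unit eta_X: X -> U(F(X)) of the Free-Forgetful adjunction
maps each element of X to a generator of F(X). For X = S + T (disjoint
union in Set), |S + T| = |S| + |T|.
Total mappings = 4 + 12 = 16.

16


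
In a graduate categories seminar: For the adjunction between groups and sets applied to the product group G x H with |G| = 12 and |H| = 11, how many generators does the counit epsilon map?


The counit epsilon_K: F(U(K)) -> K of the Free-Forgetful adjunction
maps |K| generators of F(U(K)) into K. For K = G x H (the product group),
|G x H| = |G| * |H|.
Total generators mapped = 12 * 11 = 132.

132


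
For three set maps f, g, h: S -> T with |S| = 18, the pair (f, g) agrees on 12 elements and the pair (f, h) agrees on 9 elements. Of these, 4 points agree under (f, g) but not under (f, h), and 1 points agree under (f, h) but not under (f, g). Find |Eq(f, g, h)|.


Eq(f, g, h) is the triple-agreement set: points in S where all three
maps take the same value. Using inclusion-exclusion on the pairwise data:
Pair (f, g) agrees on 12 points; pair (f, h) on 9 points.
Points agreeing under (f, g) but not (f, h) = 4; under (f, h) but not (f, g) = 1.
Triple-agreement = agreement-in-(f, g) minus points that agree under (f, g) but not (f, h):
|Eq(f, g, h)| = 12 - 4 = 8
(cross-check via (f, h): 9 - 1 = 8.)

8


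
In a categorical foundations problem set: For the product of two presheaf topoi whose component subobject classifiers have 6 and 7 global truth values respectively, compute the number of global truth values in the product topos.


In a product of presheaf topoi E_1 x E_2, the subobject classifier
is Omega = Omega_1 x Omega_2 (componentwise), so
|Omega(top)| = |Omega_1(top_1)| * |Omega_2(top_2)|.
= 6 * 7 = 42.

42


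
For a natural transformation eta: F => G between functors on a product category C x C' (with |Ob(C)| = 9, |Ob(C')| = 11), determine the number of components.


A natural transformation eta: F => G assigns one component morphism per
object of the domain category.
The domain is the product category C x C', so
|Ob(C x C')| = |Ob(C)| * |Ob(C')| = 9 * 11 = 99.
Therefore eta has 99 component morphisms.

99


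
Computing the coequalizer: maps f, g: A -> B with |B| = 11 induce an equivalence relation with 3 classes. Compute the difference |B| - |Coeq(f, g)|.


The coequalizer Coeq(f, g) = B / ~ has one element per equivalence class.
|B| = 11, |Coeq(f, g)| = 3.
|B| - |Coeq(f, g)| = 11 - 3 = 8.

8


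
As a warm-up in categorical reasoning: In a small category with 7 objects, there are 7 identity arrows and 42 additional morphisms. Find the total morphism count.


Each object has an identity morphism, giving 7 identities.
Adding the 42 non-identity morphisms:
Total = 7 + 42 = 49

49


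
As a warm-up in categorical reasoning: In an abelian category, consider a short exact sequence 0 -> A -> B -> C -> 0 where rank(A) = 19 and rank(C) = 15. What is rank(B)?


For a short exact sequence 0 -> A -> B -> C -> 0,
rank is additive: rank(B) = rank(A) + rank(C).
rank(B) = 19 + 15 = 34

34


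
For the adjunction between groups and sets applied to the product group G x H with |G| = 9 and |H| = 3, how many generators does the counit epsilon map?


The counit epsilon_K: F(U(K)) -> K of the Free-Forgetful adjunction
maps |K| generators of F(U(K)) into K. For K = G x H (the product group),
|G x H| = |G| * |H|.
Total generators mapped = 9 * 3 = 27.

27


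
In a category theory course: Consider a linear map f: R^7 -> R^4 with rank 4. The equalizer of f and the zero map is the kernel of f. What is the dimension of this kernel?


The equalizer of f and the zero map is ker(f).
By the rank-nullity theorem: dim(ker(f)) = dim(domain) - rank(f).
dim(ker(f)) = 7 - 4 = 3

3


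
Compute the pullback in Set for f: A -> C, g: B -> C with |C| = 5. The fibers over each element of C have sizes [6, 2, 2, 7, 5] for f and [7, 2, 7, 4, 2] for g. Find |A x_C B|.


The pullback A x_C B consists of pairs (a, b) with f(a) = g(b).
For each element c in C, the fiber product has |f^-1(c)| * |g^-1(c)| elements.
Summing over C: 6 * 7 + 2 * 2 + 2 * 7 + 7 * 4 + 5 * 2
= 42 + 4 + 14 + 28 + 10 = 98

98


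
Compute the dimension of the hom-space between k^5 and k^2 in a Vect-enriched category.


In Vect-enriched categories, Hom(k^n, k^m) is the space of m x n matrices.
dim(Hom(k^5, k^2)) = 2 * 5 = 10

10


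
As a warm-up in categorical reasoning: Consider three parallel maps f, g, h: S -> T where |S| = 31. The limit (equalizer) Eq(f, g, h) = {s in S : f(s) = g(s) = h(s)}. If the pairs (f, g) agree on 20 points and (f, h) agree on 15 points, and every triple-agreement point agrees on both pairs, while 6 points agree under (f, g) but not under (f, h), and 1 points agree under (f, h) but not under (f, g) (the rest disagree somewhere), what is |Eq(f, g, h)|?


Eq(f, g, h) is the triple-agreement set: points in S where all three
maps take the same value. Using inclusion-exclusion on the pairwise data:
Pair (f, g) agrees on 20 points; pair (f, h) on 15 points.
Points agreeing under (f, g) but not (f, h) = 6; under (f, h) but not (f, g) = 1.
Triple-agreement = agreement-in-(f, g) minus points that agree under (f, g) but not (f, h):
|Eq(f, g, h)| = 20 - 6 = 14
(cross-check via (f, h): 15 - 1 = 14.)

14


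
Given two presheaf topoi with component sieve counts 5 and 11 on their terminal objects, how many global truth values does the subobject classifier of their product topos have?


In a product of presheaf topoi E_1 x E_2, the subobject classifier
is Omega = Omega_1 x Omega_2 (componentwise), so
|Omega(top)| = |Omega_1(top_1)| * |Omega_2(top_2)|.
= 5 * 11 = 55.

55


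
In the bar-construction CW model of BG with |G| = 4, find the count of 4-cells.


In the bar-construction CW model of BG, the n-cells are indexed by
n-tuples [g_1|...|g_n] of non-identity elements of G (degenerate
simplices with some g_i = e do not contribute cells), so there are
(|G| - 1)^n n-cells.
For dim = 4 with |G| = 4:
cells = (4 - 1)^4 = 3^4 = 81

81


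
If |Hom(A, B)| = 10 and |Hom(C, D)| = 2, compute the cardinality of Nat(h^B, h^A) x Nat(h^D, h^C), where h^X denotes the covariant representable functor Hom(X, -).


By the Yoneda lemma, Nat(h^B, h^A) is isomorphic to Hom(A, B),
so |Nat(h^B, h^A)| = |Hom(A, B)| and |Nat(h^D, h^C)| = |Hom(C, D)|.
|Hom(A, B)| = 10, |Hom(C, D)| = 2.
|Nat(h^B, h^A) x Nat(h^D, h^C)| = 10 * 2 = 20

20


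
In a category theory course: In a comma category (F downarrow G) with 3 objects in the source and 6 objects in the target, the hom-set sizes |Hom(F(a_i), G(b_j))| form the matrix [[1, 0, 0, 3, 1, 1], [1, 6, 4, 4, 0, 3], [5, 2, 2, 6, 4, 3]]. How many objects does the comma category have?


Objects of (F downarrow G) are triples (a, b, h: F(a)->G(b)).
The count equals the sum of all entries in the hom-matrix.
sum(row 0) = 6
sum(row 1) = 18
sum(row 2) = 22
Grand total = 46

46


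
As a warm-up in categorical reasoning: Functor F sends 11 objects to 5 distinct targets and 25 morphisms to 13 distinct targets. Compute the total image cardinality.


The image of F consists of distinct objects and distinct morphisms.
|Im(F)| on objects = 5
|Im(F)| on morphisms = 13
Total image cardinality = 5 + 13 = 18

18


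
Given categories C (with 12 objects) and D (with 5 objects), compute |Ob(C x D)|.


The product category C x D has objects that are pairs (c, d).
Number of pairs = |Ob(C)| * |Ob(D)| = 12 * 5 = 60

60


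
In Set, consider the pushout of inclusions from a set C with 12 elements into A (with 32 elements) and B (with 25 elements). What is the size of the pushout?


The pushout A +_C B identifies the images of C in A and B.
|A +_C B| = |A| + |B| - |C| (for injections).
= 32 + 25 - 12 = 45

45


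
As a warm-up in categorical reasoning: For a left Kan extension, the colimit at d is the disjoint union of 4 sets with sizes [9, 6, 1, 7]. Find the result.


Pointwise, the left Kan extension (Lan_F H)(d) is the colimit, indexed
by the comma category (F downarrow d), of H composed with the
projection (F downarrow d) -> C. Here that colimit is given
as a coproduct (disjoint union) of sets, so its cardinality is the
sum of the sizes of the summands.
Coproduct of sets with sizes: 9 + 6 + 1 + 7
= 23

23


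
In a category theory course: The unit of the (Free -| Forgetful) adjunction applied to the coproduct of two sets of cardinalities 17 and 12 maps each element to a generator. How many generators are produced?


The unit eta_X: X -> U(F(X)) of the Free-Forgetful adjunction
maps each element of X to a generator of F(X). For X = S + T (disjoint
union in Set), |S + T| = |S| + |T|.
Total mappings = 17 + 12 = 29.

29


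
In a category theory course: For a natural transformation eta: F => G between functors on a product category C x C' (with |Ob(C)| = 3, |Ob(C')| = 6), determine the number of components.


A natural transformation eta: F => G assigns one component morphism per
object of the domain category.
The domain is the product category C x C', so
|Ob(C x C')| = |Ob(C)| * |Ob(C')| = 3 * 6 = 18.
Therefore eta has 18 component morphisms.

18


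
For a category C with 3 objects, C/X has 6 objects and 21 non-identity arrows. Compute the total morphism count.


In the slice category C/X, objects are morphisms to X.
Identity morphisms: 6 (one per object of C/X).
Non-identity morphisms: 21.
Total = 6 + 21 = 27

27


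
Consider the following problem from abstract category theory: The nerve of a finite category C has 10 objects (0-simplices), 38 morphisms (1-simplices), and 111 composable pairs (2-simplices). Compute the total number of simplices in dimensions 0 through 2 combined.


The 2-skeleton of the nerve N(C) consists of simplices in dimensions 0, 1, 2:
  |N(C)_0| = 10 (objects)
  |N(C)_1| = 38 (morphisms)
  |N(C)_2| = 111 (composable pairs)
Total = 10 + 38 + 111 = 159

159


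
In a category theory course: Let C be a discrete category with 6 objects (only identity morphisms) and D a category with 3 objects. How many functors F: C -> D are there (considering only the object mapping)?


A functor from a discrete category C to D is determined by
where each object maps. Each of the 6 objects of C can map
to any of the 3 objects of D independently.
Number of functors = 3^6 = 729

729


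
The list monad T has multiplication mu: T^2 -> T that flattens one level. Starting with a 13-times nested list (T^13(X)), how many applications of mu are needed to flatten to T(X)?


Each application of mu: T^2 -> T removes one layer of nesting.
Starting at depth 13 (i.e., T^13(X)), we need to reach T(X).
Number of mu applications = 13 - 1 = 12

12


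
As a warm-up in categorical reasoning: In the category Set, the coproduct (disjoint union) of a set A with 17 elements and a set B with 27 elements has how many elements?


In Set, the coproduct A + B is the disjoint union.
|A + B| = |A| + |B| = 17 + 27 = 44

44


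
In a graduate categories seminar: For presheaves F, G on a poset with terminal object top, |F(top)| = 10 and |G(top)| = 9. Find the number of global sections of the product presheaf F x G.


Global sections of a presheaf on a poset with terminal top satisfy
Gamma(H) ~ H(top). Presheaves admit pointwise products, so
(F x G)(top) = F(top) x G(top) (Cartesian product).
|Gamma(F x G)| = |F(top)| * |G(top)| = 10 * 9 = 90.

90


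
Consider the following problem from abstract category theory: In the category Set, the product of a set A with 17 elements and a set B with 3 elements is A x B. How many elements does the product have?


In Set, the product A x B is the Cartesian product.
By the universal property, |A x B| = |A| * |B|.
|A x B| = 17 * 3 = 51

51


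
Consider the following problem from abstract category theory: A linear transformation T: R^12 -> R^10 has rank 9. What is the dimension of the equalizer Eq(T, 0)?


The equalizer of f and the zero map is ker(f).
By the rank-nullity theorem: dim(ker(f)) = dim(domain) - rank(f).
dim(ker(f)) = 12 - 9 = 3

3


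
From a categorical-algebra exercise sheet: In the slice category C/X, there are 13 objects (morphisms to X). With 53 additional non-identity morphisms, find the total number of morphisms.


In the slice category C/X, objects are morphisms to X.
Identity morphisms: 13 (one per object of C/X).
Non-identity morphisms: 53.
Total = 13 + 53 = 66

66


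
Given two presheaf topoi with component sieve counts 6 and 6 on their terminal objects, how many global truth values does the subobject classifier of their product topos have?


In a product of presheaf topoi E_1 x E_2, the subobject classifier
is Omega = Omega_1 x Omega_2 (componentwise), so
|Omega(top)| = |Omega_1(top_1)| * |Omega_2(top_2)|.
= 6 * 6 = 36.

36


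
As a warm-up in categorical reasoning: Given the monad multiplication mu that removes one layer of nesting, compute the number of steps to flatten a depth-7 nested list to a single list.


Each application of mu: T^2 -> T removes one layer of nesting.
Starting at depth 7 (i.e., T^7(X)), we need to reach T(X).
Number of mu applications = 7 - 1 = 6

6


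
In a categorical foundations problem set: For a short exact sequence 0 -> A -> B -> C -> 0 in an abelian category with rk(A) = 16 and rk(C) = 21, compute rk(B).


For a short exact sequence 0 -> A -> B -> C -> 0,
rank is additive: rank(B) = rank(A) + rank(C).
rank(B) = 16 + 21 = 37

37


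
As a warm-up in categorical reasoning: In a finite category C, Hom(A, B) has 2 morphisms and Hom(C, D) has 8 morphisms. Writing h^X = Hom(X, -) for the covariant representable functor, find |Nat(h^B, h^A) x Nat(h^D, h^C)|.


By the Yoneda lemma, Nat(h^B, h^A) is isomorphic to Hom(A, B),
so |Nat(h^B, h^A)| = |Hom(A, B)| and |Nat(h^D, h^C)| = |Hom(C, D)|.
|Hom(A, B)| = 2, |Hom(C, D)| = 8.
|Nat(h^B, h^A) x Nat(h^D, h^C)| = 2 * 8 = 16

16


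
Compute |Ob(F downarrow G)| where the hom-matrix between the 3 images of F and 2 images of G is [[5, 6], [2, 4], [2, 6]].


Objects of (F downarrow G) are triples (a, b, h: F(a)->G(b)).
The count equals the sum of all entries in the hom-matrix.
sum(row 0) = 11
sum(row 1) = 6
sum(row 2) = 8
Grand total = 25

25


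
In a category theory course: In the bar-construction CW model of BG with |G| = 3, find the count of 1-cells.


In the bar-construction CW model of BG, the n-cells are indexed by
n-tuples [g_1|...|g_n] of non-identity elements of G (degenerate
simplices with some g_i = e do not contribute cells), so there are
(|G| - 1)^n n-cells.
For dim = 1 with |G| = 3:
cells = (3 - 1)^1 = 2^1 = 2

2


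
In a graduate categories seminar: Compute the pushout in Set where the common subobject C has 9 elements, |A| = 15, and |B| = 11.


The pushout A +_C B identifies the images of C in A and B.
|A +_C B| = |A| + |B| - |C| (for injections).
= 15 + 11 - 9 = 17

17


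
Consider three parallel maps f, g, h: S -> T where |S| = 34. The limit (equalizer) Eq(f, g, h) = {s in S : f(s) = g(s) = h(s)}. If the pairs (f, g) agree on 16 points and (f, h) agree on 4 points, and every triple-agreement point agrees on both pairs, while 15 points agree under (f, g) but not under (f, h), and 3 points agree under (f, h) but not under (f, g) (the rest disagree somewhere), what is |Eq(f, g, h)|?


Eq(f, g, h) is the triple-agreement set: points in S where all three
maps take the same value. Using inclusion-exclusion on the pairwise data:
Pair (f, g) agrees on 16 points; pair (f, h) on 4 points.
Points agreeing under (f, g) but not (f, h) = 15; under (f, h) but not (f, g) = 3.
Triple-agreement = agreement-in-(f, g) minus points that agree under (f, g) but not (f, h):
|Eq(f, g, h)| = 16 - 15 = 1
(cross-check via (f, h): 4 - 3 = 1.)

1


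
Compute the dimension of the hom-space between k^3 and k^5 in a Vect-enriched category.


In Vect-enriched categories, Hom(k^n, k^m) is the space of m x n matrices.
dim(Hom(k^3, k^5)) = 5 * 3 = 15

15


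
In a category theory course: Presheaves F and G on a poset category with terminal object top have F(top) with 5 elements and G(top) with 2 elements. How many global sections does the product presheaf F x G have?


Global sections of a presheaf on a poset with terminal top satisfy
Gamma(H) ~ H(top). Presheaves admit pointwise products, so
(F x G)(top) = F(top) x G(top) (Cartesian product).
|Gamma(F x G)| = |F(top)| * |G(top)| = 5 * 2 = 10.

10


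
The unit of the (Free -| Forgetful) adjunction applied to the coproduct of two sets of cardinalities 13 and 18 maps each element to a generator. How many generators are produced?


The unit eta_X: X -> U(F(X)) of the Free-Forgetful adjunction
maps each element of X to a generator of F(X). For X = S + T (disjoint
union in Set), |S + T| = |S| + |T|.
Total mappings = 13 + 18 = 31.

31


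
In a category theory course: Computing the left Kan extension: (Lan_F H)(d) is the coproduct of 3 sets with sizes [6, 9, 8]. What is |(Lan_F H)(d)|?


Pointwise, the left Kan extension (Lan_F H)(d) is the colimit, indexed
by the comma category (F downarrow d), of H composed with the
projection (F downarrow d) -> C. Here that colimit is given
as a coproduct (disjoint union) of sets, so its cardinality is the
sum of the sizes of the summands.
Coproduct of sets with sizes: 6 + 9 + 8
= 23

23


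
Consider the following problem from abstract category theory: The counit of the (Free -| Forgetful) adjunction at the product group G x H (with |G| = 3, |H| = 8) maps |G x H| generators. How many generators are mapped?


The counit epsilon_K: F(U(K)) -> K of the Free-Forgetful adjunction
maps |K| generators of F(U(K)) into K. For K = G x H (the product group),
|G x H| = |G| * |H|.
Total generators mapped = 3 * 8 = 24.

24


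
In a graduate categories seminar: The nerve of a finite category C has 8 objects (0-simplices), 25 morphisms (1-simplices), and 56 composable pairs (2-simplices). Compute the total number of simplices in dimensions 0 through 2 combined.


The 2-skeleton of the nerve N(C) consists of simplices in dimensions 0, 1, 2:
  |N(C)_0| = 8 (objects)
  |N(C)_1| = 25 (morphisms)
  |N(C)_2| = 56 (composable pairs)
Total = 8 + 25 + 56 = 89

89


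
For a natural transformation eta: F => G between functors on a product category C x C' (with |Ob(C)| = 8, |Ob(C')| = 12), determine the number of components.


A natural transformation eta: F => G assigns one component morphism per
object of the domain category.
The domain is the product category C x C', so
|Ob(C x C')| = |Ob(C)| * |Ob(C')| = 8 * 12 = 96.
Therefore eta has 96 component morphisms.

96


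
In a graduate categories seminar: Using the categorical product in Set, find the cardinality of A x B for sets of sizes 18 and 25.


In Set, the product A x B is the Cartesian product.
By the universal property, |A x B| = |A| * |B|.
|A x B| = 18 * 25 = 450

450


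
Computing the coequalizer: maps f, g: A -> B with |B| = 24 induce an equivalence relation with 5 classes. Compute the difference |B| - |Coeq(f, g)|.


The coequalizer Coeq(f, g) = B / ~ has one element per equivalence class.
|B| = 24, |Coeq(f, g)| = 5.
|B| - |Coeq(f, g)| = 24 - 5 = 19.

19


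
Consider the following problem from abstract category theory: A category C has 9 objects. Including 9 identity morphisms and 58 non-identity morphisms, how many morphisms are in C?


Each object has an identity morphism, giving 9 identities.
Adding the 58 non-identity morphisms:
Total = 9 + 58 = 67

67


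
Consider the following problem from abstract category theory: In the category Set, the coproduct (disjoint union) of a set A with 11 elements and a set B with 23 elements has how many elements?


In Set, the coproduct A + B is the disjoint union.
|A + B| = |A| + |B| = 11 + 23 = 34

34


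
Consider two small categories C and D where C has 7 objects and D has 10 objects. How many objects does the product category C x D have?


The product category C x D has objects that are pairs (c, d).
Number of pairs = |Ob(C)| * |Ob(D)| = 7 * 10 = 70

70


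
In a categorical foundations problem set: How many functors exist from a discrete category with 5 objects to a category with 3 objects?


A functor from a discrete category C to D is determined by
where each object maps. Each of the 5 objects of C can map
to any of the 3 objects of D independently.
Number of functors = 3^5 = 243

243


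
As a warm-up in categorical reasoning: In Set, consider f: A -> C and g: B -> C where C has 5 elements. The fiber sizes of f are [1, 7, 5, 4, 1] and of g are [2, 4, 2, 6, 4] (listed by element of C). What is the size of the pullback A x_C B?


The pullback A x_C B consists of pairs (a, b) with f(a) = g(b).
For each element c in C, the fiber product has |f^-1(c)| * |g^-1(c)| elements.
Summing over C: 1 * 2 + 7 * 4 + 5 * 2 + 4 * 6 + 1 * 4
= 2 + 28 + 10 + 24 + 4 = 68

68


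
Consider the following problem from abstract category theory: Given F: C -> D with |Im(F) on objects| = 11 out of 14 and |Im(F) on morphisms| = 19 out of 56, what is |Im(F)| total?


The image of F consists of distinct objects and distinct morphisms.
|Im(F)| on objects = 11
|Im(F)| on morphisms = 19
Total image cardinality = 11 + 19 = 30

30


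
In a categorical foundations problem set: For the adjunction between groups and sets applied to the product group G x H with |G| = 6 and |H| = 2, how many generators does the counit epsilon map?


The counit epsilon_K: F(U(K)) -> K of the Free-Forgetful adjunction
maps |K| generators of F(U(K)) into K. For K = G x H (the product group),
|G x H| = |G| * |H|.
Total generators mapped = 6 * 2 = 12.

12


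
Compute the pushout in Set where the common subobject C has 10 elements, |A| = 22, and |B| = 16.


The pushout A +_C B identifies the images of C in A and B.
|A +_C B| = |A| + |B| - |C| (for injections).
= 22 + 16 - 10 = 28

28


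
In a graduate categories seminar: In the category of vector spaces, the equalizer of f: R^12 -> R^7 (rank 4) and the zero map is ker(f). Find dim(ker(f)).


The equalizer of f and the zero map is ker(f).
By the rank-nullity theorem: dim(ker(f)) = dim(domain) - rank(f).
dim(ker(f)) = 12 - 4 = 8

8


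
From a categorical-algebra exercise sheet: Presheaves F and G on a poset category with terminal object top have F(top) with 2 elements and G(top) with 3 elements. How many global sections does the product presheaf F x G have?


Global sections of a presheaf on a poset with terminal top satisfy
Gamma(H) ~ H(top). Presheaves admit pointwise products, so
(F x G)(top) = F(top) x G(top) (Cartesian product).
|Gamma(F x G)| = |F(top)| * |G(top)| = 2 * 3 = 6.

6


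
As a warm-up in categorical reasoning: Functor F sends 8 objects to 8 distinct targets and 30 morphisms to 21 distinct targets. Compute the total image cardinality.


The image of F consists of distinct objects and distinct morphisms.
|Im(F)| on objects = 8
|Im(F)| on morphisms = 21
Total image cardinality = 8 + 21 = 29

29


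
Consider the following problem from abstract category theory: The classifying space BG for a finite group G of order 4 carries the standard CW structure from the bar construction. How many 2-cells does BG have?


In the bar-construction CW model of BG, the n-cells are indexed by
n-tuples [g_1|...|g_n] of non-identity elements of G (degenerate
simplices with some g_i = e do not contribute cells), so there are
(|G| - 1)^n n-cells.
For dim = 2 with |G| = 4:
cells = (4 - 1)^2 = 3^2 = 9

9
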